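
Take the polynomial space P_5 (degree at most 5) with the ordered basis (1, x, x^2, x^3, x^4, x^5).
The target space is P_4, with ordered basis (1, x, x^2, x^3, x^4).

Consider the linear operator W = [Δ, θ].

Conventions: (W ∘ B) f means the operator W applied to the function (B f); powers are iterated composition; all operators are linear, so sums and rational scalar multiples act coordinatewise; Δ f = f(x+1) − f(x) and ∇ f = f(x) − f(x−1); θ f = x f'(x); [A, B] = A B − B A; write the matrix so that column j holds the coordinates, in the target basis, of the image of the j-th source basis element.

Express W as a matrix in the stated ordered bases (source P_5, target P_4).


the matrix is [[0, 1, 2, 3, 4, 5]; [0, 0, 2, 6, 12, 20]; [0, 0, 0, 3, 12, 30]; [0, 0, 0, 0, 4, 20]; [0, 0, 0, 0, 0, 5]] (rows listed top to bottom)

image of 1: 0
image of x: 1
image of x^2: 2x + 2
image of x^3: 3x^2 + 6x + 3
image of x^4: 4x^3 + 12x^2 + 12x + 4
image of x^5: 5x^4 + 20x^3 + 30x^2 + 20x + 5
each image's coordinates form column j of the matrix


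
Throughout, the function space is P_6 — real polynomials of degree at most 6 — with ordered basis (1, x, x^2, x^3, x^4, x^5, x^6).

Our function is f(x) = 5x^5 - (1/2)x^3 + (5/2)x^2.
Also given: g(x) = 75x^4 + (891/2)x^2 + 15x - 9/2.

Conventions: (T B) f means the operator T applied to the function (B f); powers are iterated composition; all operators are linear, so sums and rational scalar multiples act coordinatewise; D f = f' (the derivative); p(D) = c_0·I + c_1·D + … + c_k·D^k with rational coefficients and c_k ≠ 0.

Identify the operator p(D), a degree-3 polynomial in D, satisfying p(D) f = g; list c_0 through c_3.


D^0 f = 5x^5 - (1/2)x^3 + (5/2)x^2
D^1 f = 25x^4 - (3/2)x^2 + 5x
D^2 f = 100x^3 - 3x + 5
D^3 f = 300x^2 - 3
matching coefficients of g against c_0 f + c_1 Df + … from the top degree down determines the c_i
solution: c_0 = 0, c_1 = 3, c_2 = 0, c_3 = 3/2

p(D) = 3·D + (3/2)·D^3, i.e. c_0 = 0, c_1 = 3, c_2 = 0, c_3 = 3/2


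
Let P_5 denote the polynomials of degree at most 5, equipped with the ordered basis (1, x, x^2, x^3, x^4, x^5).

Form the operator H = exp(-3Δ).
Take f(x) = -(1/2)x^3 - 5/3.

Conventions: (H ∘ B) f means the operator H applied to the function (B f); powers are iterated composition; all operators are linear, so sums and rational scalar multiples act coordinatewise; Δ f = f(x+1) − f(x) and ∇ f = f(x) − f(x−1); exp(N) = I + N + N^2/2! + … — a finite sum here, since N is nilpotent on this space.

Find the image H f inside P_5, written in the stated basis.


order-1 term: (9/2)x^2 + (9/2)x + 3/2
order-2 term: -(27/2)x - 27/2
order-3 term: 27/2
the series for exp(-3Δ) f terminates at order 3
exp(-3Δ) f = -(1/2)x^3 + (9/2)x^2 - 9x - 1/6

g(x) = -(1/2)x^3 + (9/2)x^2 - 9x - 1/6


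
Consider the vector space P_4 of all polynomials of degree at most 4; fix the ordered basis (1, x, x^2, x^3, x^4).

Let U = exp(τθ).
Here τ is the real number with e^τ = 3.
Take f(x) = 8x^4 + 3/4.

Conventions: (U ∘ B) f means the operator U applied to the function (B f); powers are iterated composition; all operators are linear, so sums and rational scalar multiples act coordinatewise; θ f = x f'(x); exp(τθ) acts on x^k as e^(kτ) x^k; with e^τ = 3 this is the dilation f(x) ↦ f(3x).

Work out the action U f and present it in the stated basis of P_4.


the image equals g(x) = 648x^4 + 3/4

exp(τθ) x^k = e^(kτ) x^k; with e^τ = 3 this sends x^k to 3^k x^k
x^4 ↦ 81 x^4
applying this coordinatewise to f: exp(τθ) f = 648x^4 + 3/4


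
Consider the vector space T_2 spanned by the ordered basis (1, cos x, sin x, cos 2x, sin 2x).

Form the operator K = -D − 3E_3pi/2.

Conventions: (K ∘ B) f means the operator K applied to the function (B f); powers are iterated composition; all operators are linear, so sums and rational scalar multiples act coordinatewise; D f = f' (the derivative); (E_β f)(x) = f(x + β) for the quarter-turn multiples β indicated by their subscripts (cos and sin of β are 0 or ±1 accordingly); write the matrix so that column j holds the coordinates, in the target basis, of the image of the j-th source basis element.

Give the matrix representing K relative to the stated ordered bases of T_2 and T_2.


image of 1: -3
image of cos x: -2sin x
image of sin x: 2cos x
image of cos 2x: 3cos 2x + 2sin 2x
image of sin 2x: -2cos 2x + 3sin 2x
each image's coordinates form column j of the matrix

the matrix is [[-3, 0, 0, 0, 0]; [0, 0, 2, 0, 0]; [0, -2, 0, 0, 0]; [0, 0, 0, 3, -2]; [0, 0, 0, 2, 3]] (rows listed top to bottom)


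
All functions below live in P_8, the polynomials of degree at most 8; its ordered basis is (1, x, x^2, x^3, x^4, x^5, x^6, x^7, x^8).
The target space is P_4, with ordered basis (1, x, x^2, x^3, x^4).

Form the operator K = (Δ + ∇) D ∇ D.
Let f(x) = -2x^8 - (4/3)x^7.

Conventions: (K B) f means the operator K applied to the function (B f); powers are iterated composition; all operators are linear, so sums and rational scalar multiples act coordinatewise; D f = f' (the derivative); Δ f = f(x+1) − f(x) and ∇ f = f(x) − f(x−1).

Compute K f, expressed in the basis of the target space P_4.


the image equals g(x) = -6720x^4 + 11200x^3 - 23520x^2 + 15680x - 5488

D f = -16x^7 - (28/3)x^6
∇ D f = -112x^6 + 280x^5 - 420x^4 + (1120/3)x^3 - 196x^2 + 56x - 20/3
D ∇ D f = -672x^5 + 1400x^4 - 1680x^3 + 1120x^2 - 392x + 56
Δ (D ∇) D f = -3360x^4 - 1120x^3 - 3360x^2 - 560x - 224
∇ (D ∇) D f = -3360x^4 + 12320x^3 - 20160x^2 + 16240x - 5264
(Δ + ∇) (D ∇) D f = -6720x^4 + 11200x^3 - 23520x^2 + 15680x - 5488


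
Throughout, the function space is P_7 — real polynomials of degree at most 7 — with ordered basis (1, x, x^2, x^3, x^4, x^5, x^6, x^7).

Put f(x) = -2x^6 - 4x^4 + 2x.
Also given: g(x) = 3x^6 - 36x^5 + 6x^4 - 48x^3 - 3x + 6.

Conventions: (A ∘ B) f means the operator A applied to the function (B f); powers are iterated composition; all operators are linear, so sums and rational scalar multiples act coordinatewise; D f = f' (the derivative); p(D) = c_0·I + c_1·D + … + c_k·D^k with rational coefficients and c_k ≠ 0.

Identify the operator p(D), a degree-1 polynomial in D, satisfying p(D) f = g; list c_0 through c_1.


D^0 f = -2x^6 - 4x^4 + 2x
D^1 f = -12x^5 - 16x^3 + 2
matching coefficients of g against c_0 f + c_1 Df + … from the top degree down determines the c_i
solution: c_0 = -3/2, c_1 = 3

p(D) = -(3/2)·I + 3·D, i.e. c_0 = -3/2, c_1 = 3


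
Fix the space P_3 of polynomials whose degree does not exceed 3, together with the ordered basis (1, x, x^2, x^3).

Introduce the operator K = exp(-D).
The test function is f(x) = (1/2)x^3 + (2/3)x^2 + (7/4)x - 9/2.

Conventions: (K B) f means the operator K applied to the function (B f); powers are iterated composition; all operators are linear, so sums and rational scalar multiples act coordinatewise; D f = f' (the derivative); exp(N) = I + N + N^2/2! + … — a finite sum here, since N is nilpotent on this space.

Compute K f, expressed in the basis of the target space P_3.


the result is g(x) = (1/2)x^3 - (5/6)x^2 + (23/12)x - 73/12

order-1 term: -(3/2)x^2 - (4/3)x - 7/4
order-2 term: (3/2)x + 2/3
order-3 term: -1/2
the series for exp(-D) f terminates at order 3
exp(-D) f = (1/2)x^3 - (5/6)x^2 + (23/12)x - 73/12


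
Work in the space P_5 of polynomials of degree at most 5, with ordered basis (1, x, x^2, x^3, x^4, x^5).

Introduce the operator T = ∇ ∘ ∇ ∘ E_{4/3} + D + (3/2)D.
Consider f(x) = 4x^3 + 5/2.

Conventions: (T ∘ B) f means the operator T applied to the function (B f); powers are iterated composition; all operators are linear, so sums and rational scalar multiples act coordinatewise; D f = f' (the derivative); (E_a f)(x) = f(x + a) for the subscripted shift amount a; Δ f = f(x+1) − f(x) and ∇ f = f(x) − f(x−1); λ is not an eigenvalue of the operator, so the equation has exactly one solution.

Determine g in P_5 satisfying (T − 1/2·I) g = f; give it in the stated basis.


g(x) = -8x^3 - 120x^2 - 1296x - 6997

write g with unknown coordinates in the stated basis and equate coefficients in (T − 1/2·I) g = f
solving from the highest basis element down gives g = -8x^3 - 120x^2 - 1296x - 6997
check: T g = -60x^2 - 648x - 3496
so T g − 1/2·g = 4x^3 + 5/2 = f ✓


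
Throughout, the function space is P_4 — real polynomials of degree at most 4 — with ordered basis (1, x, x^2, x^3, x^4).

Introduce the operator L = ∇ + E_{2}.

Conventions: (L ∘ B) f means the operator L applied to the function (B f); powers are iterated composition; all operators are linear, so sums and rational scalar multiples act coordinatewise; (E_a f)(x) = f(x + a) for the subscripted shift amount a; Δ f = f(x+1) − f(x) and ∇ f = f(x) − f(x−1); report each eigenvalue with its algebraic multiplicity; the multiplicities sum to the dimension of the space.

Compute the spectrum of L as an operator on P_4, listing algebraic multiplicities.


λ = 1 (multiplicity 5)

image of 1: 1
image of x: x + 3
image of x^2: x^2 + 6x + 3
image of x^3: x^3 + 9x^2 + 9x + 9
image of x^4: x^4 + 12x^3 + 18x^2 + 36x + 15
the matrix is upper triangular; its diagonal is (1, 1, 1, 1, 1)
for a triangular matrix the eigenvalues are the diagonal entries, with algebraic multiplicity their repetition count


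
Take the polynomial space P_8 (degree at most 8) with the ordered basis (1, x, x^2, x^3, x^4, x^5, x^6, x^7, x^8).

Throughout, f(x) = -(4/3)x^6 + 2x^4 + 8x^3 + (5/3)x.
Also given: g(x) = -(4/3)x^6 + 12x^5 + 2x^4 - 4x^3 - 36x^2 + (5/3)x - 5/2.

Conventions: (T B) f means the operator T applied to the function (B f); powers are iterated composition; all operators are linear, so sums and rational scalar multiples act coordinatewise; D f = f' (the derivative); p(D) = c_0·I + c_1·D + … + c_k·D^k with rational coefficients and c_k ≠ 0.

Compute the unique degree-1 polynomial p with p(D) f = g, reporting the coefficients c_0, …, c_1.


D^0 f = -(4/3)x^6 + 2x^4 + 8x^3 + (5/3)x
D^1 f = -8x^5 + 8x^3 + 24x^2 + 5/3
matching coefficients of g against c_0 f + c_1 Df + … from the top degree down determines the c_i
solution: c_0 = 1, c_1 = -3/2

p(D) = I − (3/2)·D, i.e. c_0 = 1, c_1 = -3/2


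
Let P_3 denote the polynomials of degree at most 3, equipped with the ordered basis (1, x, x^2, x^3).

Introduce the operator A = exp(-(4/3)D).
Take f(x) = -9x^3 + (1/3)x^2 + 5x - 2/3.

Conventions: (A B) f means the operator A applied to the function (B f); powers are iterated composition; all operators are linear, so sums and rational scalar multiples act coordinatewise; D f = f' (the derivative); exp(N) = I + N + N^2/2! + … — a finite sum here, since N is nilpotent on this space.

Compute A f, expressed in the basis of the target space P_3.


order-1 term: 36x^2 - (8/9)x - 20/3
order-2 term: -48x + 16/27
order-3 term: 64/3
the series for exp(-(4/3)D) f terminates at order 3
exp(-(4/3)D) f = -9x^3 + (109/3)x^2 - (395/9)x + 394/27

g(x) = -9x^3 + (109/3)x^2 - (395/9)x + 394/27


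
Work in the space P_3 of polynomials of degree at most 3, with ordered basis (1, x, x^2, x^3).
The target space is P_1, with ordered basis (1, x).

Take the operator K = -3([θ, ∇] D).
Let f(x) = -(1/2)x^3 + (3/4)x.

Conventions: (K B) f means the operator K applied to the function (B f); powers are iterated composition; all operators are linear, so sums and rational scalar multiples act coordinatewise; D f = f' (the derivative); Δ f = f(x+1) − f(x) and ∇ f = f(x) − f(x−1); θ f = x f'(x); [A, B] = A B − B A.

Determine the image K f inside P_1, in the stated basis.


D f = -(3/2)x^2 + 3/4
∇ D f = -3x + 3/2
θ ∇ D f = -3x
θ D f = -3x^2
∇ θ D f = -6x + 3
[θ, ∇] D f = 3x - 3
(-3([θ, ∇] D)) f = -9x + 9

the result is g(x) = -9x + 9


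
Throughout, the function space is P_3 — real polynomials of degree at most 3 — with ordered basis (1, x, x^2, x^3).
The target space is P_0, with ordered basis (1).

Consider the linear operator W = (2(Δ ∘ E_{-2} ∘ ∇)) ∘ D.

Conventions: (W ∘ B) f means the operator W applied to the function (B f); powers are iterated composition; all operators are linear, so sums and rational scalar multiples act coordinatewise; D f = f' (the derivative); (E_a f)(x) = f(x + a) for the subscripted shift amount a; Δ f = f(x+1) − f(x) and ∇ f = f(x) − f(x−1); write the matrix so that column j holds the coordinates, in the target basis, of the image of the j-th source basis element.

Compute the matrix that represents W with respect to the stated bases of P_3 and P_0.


the matrix is [[0, 0, 0, 12]] (rows listed top to bottom)

image of 1: 0
image of x: 0
image of x^2: 0
image of x^3: 12
each image's coordinates form column j of the matrix


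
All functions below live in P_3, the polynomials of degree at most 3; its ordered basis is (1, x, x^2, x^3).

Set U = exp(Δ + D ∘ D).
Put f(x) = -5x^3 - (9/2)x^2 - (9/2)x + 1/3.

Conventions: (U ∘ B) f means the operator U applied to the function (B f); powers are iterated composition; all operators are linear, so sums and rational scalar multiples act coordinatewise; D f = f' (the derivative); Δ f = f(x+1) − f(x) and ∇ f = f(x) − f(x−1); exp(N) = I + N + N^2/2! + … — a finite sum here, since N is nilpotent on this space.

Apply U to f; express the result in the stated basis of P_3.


order-1 term: -15x^2 - 54x - 23
order-2 term: -15x - 99/2
order-3 term: -5
the series for exp(Δ + D ∘ D) f terminates at order 3
exp(Δ + D ∘ D) f = -5x^3 - (39/2)x^2 - (147/2)x - 463/6

the result is g(x) = -5x^3 - (39/2)x^2 - (147/2)x - 463/6


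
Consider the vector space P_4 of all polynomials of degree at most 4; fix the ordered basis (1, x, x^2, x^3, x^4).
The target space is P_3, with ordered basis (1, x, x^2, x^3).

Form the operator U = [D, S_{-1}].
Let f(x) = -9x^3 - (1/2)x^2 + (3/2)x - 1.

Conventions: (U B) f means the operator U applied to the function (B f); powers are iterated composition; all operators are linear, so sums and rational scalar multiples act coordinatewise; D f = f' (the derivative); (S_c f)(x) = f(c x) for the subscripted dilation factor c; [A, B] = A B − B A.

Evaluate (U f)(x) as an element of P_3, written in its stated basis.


S_{-1} f = 9x^3 - (1/2)x^2 - (3/2)x - 1
D S_{-1} f = 27x^2 - x - 3/2
D f = -27x^2 - x + 3/2
S_{-1} D f = -27x^2 + x + 3/2
[D, S_{-1}] f = 54x^2 - 2x - 3

the image equals g(x) = 54x^2 - 2x - 3


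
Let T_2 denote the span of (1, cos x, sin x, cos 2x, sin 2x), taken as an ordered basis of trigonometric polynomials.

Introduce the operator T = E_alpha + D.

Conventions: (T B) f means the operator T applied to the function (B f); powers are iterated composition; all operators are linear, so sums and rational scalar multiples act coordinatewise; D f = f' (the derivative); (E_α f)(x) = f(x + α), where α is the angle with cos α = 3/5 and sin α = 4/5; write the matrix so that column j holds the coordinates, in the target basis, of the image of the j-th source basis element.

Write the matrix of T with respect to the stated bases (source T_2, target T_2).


image of 1: 1
image of cos x: (3/5)cos x - (9/5)sin x
image of sin x: (9/5)cos x + (3/5)sin x
image of cos 2x: -(7/25)cos 2x - (74/25)sin 2x
image of sin 2x: (74/25)cos 2x - (7/25)sin 2x
each image's coordinates form column j of the matrix

the matrix is [[1, 0, 0, 0, 0]; [0, 3/5, 9/5, 0, 0]; [0, -9/5, 3/5, 0, 0]; [0, 0, 0, -7/25, 74/25]; [0, 0, 0, -74/25, -7/25]] (rows listed top to bottom)


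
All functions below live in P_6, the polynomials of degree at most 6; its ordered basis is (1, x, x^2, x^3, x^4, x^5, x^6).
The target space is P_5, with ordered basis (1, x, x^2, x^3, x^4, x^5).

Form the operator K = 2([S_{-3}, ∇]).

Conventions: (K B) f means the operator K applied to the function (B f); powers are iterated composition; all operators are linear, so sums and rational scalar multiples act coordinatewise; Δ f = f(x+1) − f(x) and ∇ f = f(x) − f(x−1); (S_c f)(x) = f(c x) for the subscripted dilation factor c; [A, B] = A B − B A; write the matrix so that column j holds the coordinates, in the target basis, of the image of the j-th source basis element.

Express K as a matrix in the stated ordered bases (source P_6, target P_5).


image of 1: 0
image of x: 8
image of x^2: -48x + 16
image of x^3: 216x^2 - 144x + 56
image of x^4: -864x^3 + 864x^2 - 672x + 160
image of x^5: 3240x^4 - 4320x^3 + 5040x^2 - 2400x + 488
image of x^6: -11664x^5 + 19440x^4 - 30240x^3 + 21600x^2 - 8784x + 1456
each image's coordinates form column j of the matrix

the matrix is [[0, 8, 16, 56, 160, 488, 1456]; [0, 0, -48, -144, -672, -2400, -8784]; [0, 0, 0, 216, 864, 5040, 21600]; [0, 0, 0, 0, -864, -4320, -30240]; [0, 0, 0, 0, 0, 3240, 19440]; [0, 0, 0, 0, 0, 0, -11664]] (rows listed top to bottom)


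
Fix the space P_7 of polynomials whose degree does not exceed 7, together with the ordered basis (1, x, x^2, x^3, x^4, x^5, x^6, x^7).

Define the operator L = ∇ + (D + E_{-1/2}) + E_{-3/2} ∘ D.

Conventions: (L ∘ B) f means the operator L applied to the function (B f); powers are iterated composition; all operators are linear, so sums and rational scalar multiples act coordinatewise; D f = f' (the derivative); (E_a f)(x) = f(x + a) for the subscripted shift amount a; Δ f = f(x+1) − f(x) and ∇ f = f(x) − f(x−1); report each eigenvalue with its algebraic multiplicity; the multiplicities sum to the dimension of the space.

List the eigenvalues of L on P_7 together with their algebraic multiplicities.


image of 1: 1
image of x: x + 5/2
image of x^2: x^2 + 5x - 15/4
image of x^3: x^3 + (15/2)x^2 - (45/4)x + 61/8
image of x^4: x^4 + 10x^3 - (45/2)x^2 + (61/2)x - 231/16
image of x^5: x^5 + (25/2)x^4 - (75/2)x^3 + (305/4)x^2 - (1155/16)x + 841/32
image of x^6: x^6 + 15x^5 - (225/4)x^4 + (305/2)x^3 - (3465/16)x^2 + (2523/16)x - 2979/64
image of x^7: x^7 + (35/2)x^6 - (315/4)x^5 + (2135/8)x^4 - (8085/16)x^3 + (17661/32)x^2 - (20853/64)x + 10333/128
the matrix is upper triangular; its diagonal is (1, 1, 1, 1, 1, 1, 1, 1)
for a triangular matrix the eigenvalues are the diagonal entries, with algebraic multiplicity their repetition count

λ = 1 (multiplicity 8)


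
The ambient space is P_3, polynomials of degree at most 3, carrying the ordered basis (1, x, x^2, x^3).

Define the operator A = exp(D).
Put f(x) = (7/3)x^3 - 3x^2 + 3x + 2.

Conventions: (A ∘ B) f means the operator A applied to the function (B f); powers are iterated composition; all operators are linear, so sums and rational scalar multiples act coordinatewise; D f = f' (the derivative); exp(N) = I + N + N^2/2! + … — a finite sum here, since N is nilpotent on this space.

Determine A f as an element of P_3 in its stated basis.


order-1 term: 7x^2 - 6x + 3
order-2 term: 7x - 3
order-3 term: 7/3
the series for exp(D) f terminates at order 3
exp(D) f = (7/3)x^3 + 4x^2 + 4x + 13/3

g(x) = (7/3)x^3 + 4x^2 + 4x + 13/3


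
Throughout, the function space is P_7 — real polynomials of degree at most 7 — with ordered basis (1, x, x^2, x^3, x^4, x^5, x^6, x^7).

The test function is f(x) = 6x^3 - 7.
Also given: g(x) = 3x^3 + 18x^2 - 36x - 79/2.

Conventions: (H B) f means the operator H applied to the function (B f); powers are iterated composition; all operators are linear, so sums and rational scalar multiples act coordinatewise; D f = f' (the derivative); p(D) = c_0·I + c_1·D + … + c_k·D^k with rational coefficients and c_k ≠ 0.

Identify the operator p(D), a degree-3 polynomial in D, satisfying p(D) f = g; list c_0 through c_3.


p(D) = (1/2)·I + D − D^2 − D^3, i.e. c_0 = 1/2, c_1 = 1, c_2 = -1, c_3 = -1

D^0 f = 6x^3 - 7
D^1 f = 18x^2
D^2 f = 36x
D^3 f = 36
matching coefficients of g against c_0 f + c_1 Df + … from the top degree down determines the c_i
solution: c_0 = 1/2, c_1 = 1, c_2 = -1, c_3 = -1


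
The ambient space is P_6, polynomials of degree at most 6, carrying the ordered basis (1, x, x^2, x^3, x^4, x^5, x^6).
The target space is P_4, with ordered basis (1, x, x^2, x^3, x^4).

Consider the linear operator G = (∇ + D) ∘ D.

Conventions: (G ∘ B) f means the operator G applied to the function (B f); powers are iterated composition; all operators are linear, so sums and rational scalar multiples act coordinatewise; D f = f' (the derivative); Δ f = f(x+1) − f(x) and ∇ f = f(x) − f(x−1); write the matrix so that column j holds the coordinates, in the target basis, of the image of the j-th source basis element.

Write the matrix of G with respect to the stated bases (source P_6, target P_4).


the matrix is [[0, 0, 4, -3, 4, -5, 6]; [0, 0, 0, 12, -12, 20, -30]; [0, 0, 0, 0, 24, -30, 60]; [0, 0, 0, 0, 0, 40, -60]; [0, 0, 0, 0, 0, 0, 60]] (rows listed top to bottom)

image of 1: 0
image of x: 0
image of x^2: 4
image of x^3: 12x - 3
image of x^4: 24x^2 - 12x + 4
image of x^5: 40x^3 - 30x^2 + 20x - 5
image of x^6: 60x^4 - 60x^3 + 60x^2 - 30x + 6
each image's coordinates form column j of the matrix


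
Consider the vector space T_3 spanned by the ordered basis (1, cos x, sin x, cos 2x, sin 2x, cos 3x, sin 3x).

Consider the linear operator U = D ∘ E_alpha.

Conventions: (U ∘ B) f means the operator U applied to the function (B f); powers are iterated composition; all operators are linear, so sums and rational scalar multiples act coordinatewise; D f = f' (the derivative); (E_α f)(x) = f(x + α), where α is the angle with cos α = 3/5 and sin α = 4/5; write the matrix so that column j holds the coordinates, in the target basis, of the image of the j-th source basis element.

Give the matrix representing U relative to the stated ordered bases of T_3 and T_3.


the matrix is [[0, 0, 0, 0, 0, 0, 0]; [0, -4/5, 3/5, 0, 0, 0, 0]; [0, -3/5, -4/5, 0, 0, 0, 0]; [0, 0, 0, -48/25, -14/25, 0, 0]; [0, 0, 0, 14/25, -48/25, 0, 0]; [0, 0, 0, 0, 0, -132/125, -351/125]; [0, 0, 0, 0, 0, 351/125, -132/125]] (rows listed top to bottom)

image of 1: 0
image of cos x: -(4/5)cos x - (3/5)sin x
image of sin x: (3/5)cos x - (4/5)sin x
image of cos 2x: -(48/25)cos 2x + (14/25)sin 2x
image of sin 2x: -(14/25)cos 2x - (48/25)sin 2x
image of cos 3x: -(132/125)cos 3x + (351/125)sin 3x
image of sin 3x: -(351/125)cos 3x - (132/125)sin 3x
each image's coordinates form column j of the matrix


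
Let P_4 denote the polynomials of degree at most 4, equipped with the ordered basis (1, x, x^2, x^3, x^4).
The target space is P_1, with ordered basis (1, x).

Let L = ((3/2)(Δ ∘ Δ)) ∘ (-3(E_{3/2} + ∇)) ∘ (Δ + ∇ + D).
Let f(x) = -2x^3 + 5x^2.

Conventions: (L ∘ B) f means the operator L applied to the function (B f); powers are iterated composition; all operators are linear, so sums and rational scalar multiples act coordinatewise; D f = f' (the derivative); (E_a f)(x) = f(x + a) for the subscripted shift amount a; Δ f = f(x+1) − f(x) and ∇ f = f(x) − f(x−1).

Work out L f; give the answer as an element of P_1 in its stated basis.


the result is g(x) = 162

Δ f = -6x^2 + 4x + 3
∇ f = -6x^2 + 16x - 7
D f = -6x^2 + 10x
(Δ + ∇ + D) f = -18x^2 + 30x - 4
E_{3/2} (Δ + ∇ + D) f = -18x^2 - 24x + 1/2
∇ (Δ + ∇ + D) f = -36x + 48
(E_{3/2} + ∇) (Δ + ∇ + D) f = -18x^2 - 60x + 97/2
(-3(E_{3/2} + ∇)) (Δ + ∇ + D) f = 54x^2 + 180x - 291/2
Δ (-3(E_{3/2} + ∇)) (Δ + ∇ + D) f = 108x + 234
Δ Δ (-3(E_{3/2} + ∇)) (Δ + ∇ + D) f = 108
((3/2)(Δ ∘ Δ)) (-3(E_{3/2} + ∇)) (Δ + ∇ + D) f = 162


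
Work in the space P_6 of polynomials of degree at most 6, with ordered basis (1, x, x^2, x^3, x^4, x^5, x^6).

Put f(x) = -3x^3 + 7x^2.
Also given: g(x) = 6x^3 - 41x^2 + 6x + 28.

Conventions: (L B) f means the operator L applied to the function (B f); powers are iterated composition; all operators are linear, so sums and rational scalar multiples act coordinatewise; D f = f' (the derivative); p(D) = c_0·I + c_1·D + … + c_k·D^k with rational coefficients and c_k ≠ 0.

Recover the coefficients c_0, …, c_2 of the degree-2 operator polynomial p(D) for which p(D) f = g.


D^0 f = -3x^3 + 7x^2
D^1 f = -9x^2 + 14x
D^2 f = -18x + 14
matching coefficients of g against c_0 f + c_1 Df + … from the top degree down determines the c_i
solution: c_0 = -2, c_1 = 3, c_2 = 2

c_0 = -2, c_1 = 3, c_2 = 2


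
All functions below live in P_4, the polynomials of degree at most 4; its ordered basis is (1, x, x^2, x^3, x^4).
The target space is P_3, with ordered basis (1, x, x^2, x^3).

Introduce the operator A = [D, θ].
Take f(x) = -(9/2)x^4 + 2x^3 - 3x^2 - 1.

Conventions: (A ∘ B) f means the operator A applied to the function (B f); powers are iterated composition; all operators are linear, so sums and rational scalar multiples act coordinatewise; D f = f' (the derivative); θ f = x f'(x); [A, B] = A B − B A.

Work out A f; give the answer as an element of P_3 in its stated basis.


θ f = -18x^4 + 6x^3 - 6x^2
D θ f = -72x^3 + 18x^2 - 12x
D f = -18x^3 + 6x^2 - 6x
θ D f = -54x^3 + 12x^2 - 6x
[D, θ] f = -18x^3 + 6x^2 - 6x

g(x) = -18x^3 + 6x^2 - 6x


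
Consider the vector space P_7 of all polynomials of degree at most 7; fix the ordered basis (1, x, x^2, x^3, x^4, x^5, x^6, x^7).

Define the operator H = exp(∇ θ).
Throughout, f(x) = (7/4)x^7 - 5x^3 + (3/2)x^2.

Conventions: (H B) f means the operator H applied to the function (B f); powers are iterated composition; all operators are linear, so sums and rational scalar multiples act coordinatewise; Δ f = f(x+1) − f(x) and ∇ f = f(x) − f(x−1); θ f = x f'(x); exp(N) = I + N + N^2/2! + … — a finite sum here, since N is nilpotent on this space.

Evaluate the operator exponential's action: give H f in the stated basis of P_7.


order-1 term: (343/4)x^6 - (1029/4)x^5 + (1715/4)x^4 - (1715/4)x^3 + (849/4)x^2 - (139/4)x - 23/4
order-2 term: (3087/2)x^5 - (56595/8)x^4 + (60025/4)x^3 - (138915/8)x^2 + 10543x - 21045/8
order-3 term: (25725/2)x^4 - 63455x^3 + (509355/4)x^2 - (475055/4)x + 252611/6
order-4 term: 51450x^3 - (879795/4)x^2 + (643125/2)x - 2461025/16
order-5 term: 92610x^2 - 268569x + 183162
order-6 term: 61740x - 151263/2
order-7 term: 8820
the series for exp(∇ θ) f terminates at order 7
exp(∇ θ) f = (7/4)x^7 + (343/4)x^6 + (5145/4)x^5 + (49735/8)x^4 + (5135/2)x^3 - (137205/8)x^2 + 6478x + 96091/48

the result is g(x) = (7/4)x^7 + (343/4)x^6 + (5145/4)x^5 + (49735/8)x^4 + (5135/2)x^3 - (137205/8)x^2 + 6478x + 96091/48


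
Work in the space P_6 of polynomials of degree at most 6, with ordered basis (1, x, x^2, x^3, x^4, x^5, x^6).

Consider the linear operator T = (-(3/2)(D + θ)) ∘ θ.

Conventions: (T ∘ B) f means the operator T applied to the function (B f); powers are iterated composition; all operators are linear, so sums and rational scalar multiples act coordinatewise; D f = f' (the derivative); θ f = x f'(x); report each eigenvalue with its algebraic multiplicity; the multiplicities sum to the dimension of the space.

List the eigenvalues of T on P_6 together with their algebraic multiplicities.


image of 1: 0
image of x: -(3/2)x - 3/2
image of x^2: -6x^2 - 6x
image of x^3: -(27/2)x^3 - (27/2)x^2
image of x^4: -24x^4 - 24x^3
image of x^5: -(75/2)x^5 - (75/2)x^4
image of x^6: -54x^6 - 54x^5
the matrix is upper triangular; its diagonal is (0, -3/2, -6, -27/2, -24, -75/2, -54)
for a triangular matrix the eigenvalues are the diagonal entries, with algebraic multiplicity their repetition count

λ = -54 (multiplicity 1), λ = -75/2 (multiplicity 1), λ = -24 (multiplicity 1), λ = -27/2 (multiplicity 1), λ = -6 (multiplicity 1), λ = -3/2 (multiplicity 1), λ = 0 (multiplicity 1)


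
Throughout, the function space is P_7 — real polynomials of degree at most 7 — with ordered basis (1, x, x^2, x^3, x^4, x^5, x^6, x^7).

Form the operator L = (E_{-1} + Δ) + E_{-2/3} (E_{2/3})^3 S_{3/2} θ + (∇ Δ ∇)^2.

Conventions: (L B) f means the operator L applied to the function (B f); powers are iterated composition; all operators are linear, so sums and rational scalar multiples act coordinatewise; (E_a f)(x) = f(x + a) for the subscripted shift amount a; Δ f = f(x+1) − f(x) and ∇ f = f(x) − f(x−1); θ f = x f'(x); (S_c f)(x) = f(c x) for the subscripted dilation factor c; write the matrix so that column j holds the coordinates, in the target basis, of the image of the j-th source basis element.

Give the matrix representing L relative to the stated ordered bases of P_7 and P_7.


image of 1: 1
image of x: (5/2)x + 2
image of x^2: (11/2)x^2 + 12x + 10
image of x^3: (89/8)x^3 + (81/2)x^2 + 60x + 24
image of x^4: (85/4)x^4 + 108x^3 + 228x^2 + 192x + 66
image of x^5: (1247/32)x^5 + (2025/8)x^4 + 695x^3 + 900x^2 + 610x + 160
image of x^6: (2219/32)x^6 + (2187/4)x^5 + (3705/2)x^4 + 3240x^3 + 3270x^2 + 1728x + 1106
image of x^7: (15437/128)x^7 + (35721/32)x^6 + (36057/8)x^5 + (19845/2)x^4 + 13300x^3 + 10584x^2 + 9758x - 4144
each image's coordinates form column j of the matrix

the matrix is [[1, 2, 10, 24, 66, 160, 1106, -4144]; [0, 5/2, 12, 60, 192, 610, 1728, 9758]; [0, 0, 11/2, 81/2, 228, 900, 3270, 10584]; [0, 0, 0, 89/8, 108, 695, 3240, 13300]; [0, 0, 0, 0, 85/4, 2025/8, 3705/2, 19845/2]; [0, 0, 0, 0, 0, 1247/32, 2187/4, 36057/8]; [0, 0, 0, 0, 0, 0, 2219/32, 35721/32]; [0, 0, 0, 0, 0, 0, 0, 15437/128]] (rows listed top to bottom)


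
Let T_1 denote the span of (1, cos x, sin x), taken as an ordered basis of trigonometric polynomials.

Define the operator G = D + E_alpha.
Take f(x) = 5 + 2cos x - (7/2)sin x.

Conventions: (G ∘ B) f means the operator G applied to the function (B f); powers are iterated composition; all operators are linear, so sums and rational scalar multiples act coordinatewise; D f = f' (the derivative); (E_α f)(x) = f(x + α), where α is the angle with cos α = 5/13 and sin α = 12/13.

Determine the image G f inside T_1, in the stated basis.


the image equals g(x) = 5 - (155/26)cos x - (135/26)sin x

D f = -(7/2)cos x - 2sin x
E_alpha f = 5 - (32/13)cos x - (83/26)sin x
(D + E_alpha) f = 5 - (155/26)cos x - (135/26)sin x


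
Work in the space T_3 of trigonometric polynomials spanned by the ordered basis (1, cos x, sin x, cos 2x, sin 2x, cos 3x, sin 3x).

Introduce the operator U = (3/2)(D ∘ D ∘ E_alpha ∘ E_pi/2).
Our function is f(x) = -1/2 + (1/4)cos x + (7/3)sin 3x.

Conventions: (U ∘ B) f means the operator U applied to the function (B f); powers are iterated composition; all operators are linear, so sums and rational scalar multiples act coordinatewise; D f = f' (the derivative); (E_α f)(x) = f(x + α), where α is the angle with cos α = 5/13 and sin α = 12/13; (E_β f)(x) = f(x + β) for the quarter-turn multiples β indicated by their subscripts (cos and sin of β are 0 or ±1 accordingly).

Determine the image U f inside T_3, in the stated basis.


E_pi/2 f = -1/2 - (1/4)sin x - (7/3)cos 3x
E_alpha E_pi/2 f = -1/2 - (3/13)cos x - (5/52)sin x + (14245/6591)cos 3x - (1932/2197)sin 3x
D E_alpha E_pi/2 f = -(5/52)cos x + (3/13)sin x - (5796/2197)cos 3x - (14245/2197)sin 3x
D D E_alpha E_pi/2 f = (3/13)cos x + (5/52)sin x - (42735/2197)cos 3x + (17388/2197)sin 3x
((3/2)(D ∘ D ∘ E_alpha ∘ E_pi/2)) f = (9/26)cos x + (15/104)sin x - (128205/4394)cos 3x + (26082/2197)sin 3x

the result is g(x) = (9/26)cos x + (15/104)sin x - (128205/4394)cos 3x + (26082/2197)sin 3x


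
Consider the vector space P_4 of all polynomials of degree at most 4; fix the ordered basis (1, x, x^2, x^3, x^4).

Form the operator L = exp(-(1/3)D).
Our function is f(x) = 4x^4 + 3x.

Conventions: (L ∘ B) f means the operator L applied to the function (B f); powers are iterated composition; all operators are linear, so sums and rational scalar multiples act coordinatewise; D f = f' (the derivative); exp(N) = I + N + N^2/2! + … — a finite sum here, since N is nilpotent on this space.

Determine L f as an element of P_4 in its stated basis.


order-1 term: -(16/3)x^3 - 1
order-2 term: (8/3)x^2
order-3 term: -(16/27)x
order-4 term: 4/81
the series for exp(-(1/3)D) f terminates at order 4
exp(-(1/3)D) f = 4x^4 - (16/3)x^3 + (8/3)x^2 + (65/27)x - 77/81

g(x) = 4x^4 - (16/3)x^3 + (8/3)x^2 + (65/27)x - 77/81


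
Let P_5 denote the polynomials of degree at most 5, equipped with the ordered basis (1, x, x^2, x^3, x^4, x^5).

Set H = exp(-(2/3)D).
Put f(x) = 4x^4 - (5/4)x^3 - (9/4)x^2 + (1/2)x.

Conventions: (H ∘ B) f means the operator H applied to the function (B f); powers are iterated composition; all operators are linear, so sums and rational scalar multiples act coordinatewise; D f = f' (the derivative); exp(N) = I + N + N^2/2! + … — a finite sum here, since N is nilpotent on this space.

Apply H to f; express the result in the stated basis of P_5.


g(x) = 4x^4 - (143/12)x^3 + (131/12)x^2 - (157/54)x - 14/81

order-1 term: -(32/3)x^3 + (5/2)x^2 + 3x - 1/3
order-2 term: (32/3)x^2 - (5/3)x - 1
order-3 term: -(128/27)x + 10/27
order-4 term: 64/81
the series for exp(-(2/3)D) f terminates at order 4
exp(-(2/3)D) f = 4x^4 - (143/12)x^3 + (131/12)x^2 - (157/54)x - 14/81


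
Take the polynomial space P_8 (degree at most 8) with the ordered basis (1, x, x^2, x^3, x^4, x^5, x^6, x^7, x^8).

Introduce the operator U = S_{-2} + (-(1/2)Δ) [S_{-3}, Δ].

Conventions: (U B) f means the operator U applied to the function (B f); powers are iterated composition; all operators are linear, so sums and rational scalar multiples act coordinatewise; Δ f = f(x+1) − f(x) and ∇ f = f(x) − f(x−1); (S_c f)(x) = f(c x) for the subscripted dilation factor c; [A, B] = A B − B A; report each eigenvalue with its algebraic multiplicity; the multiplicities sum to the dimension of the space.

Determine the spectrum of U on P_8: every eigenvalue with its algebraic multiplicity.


λ = -128 (multiplicity 1), λ = -32 (multiplicity 1), λ = -8 (multiplicity 1), λ = -2 (multiplicity 1), λ = 1 (multiplicity 1), λ = 4 (multiplicity 1), λ = 16 (multiplicity 1), λ = 64 (multiplicity 1), λ = 256 (multiplicity 1)

image of 1: 1
image of x: -2x
image of x^2: 4x^2 + 12
image of x^3: -8x^3 - 108x - 90
image of x^4: 16x^4 + 648x^2 + 1080x + 600
image of x^5: -32x^5 - 3240x^3 - 8100x^2 - 9000x - 3750
image of x^6: 64x^6 + 14580x^4 + 48600x^3 + 81000x^2 + 67500x + 22932
image of x^7: -128x^7 - 61236x^5 - 255150x^4 - 567000x^3 - 708750x^2 - 481572x - 138810
image of x^8: 256x^8 + 244944x^6 + 1224720x^5 + 3402000x^4 + 5670000x^3 + 5778864x^2 + 3331440x + 836400
the matrix is upper triangular; its diagonal is (1, -2, 4, -8, 16, -32, 64, -128, 256)
for a triangular matrix the eigenvalues are the diagonal entries, with algebraic multiplicity their repetition count


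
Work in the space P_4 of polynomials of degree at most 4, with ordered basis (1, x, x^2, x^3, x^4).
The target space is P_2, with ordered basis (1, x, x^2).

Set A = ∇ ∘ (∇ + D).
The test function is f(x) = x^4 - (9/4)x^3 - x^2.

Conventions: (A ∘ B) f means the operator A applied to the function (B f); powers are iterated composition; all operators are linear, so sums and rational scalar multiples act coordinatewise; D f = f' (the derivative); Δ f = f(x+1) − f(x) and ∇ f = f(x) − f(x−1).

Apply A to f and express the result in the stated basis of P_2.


∇ f = 4x^3 - (51/4)x^2 + (35/4)x - 9/4
D f = 4x^3 - (27/4)x^2 - 2x
(∇ + D) f = 8x^3 - (39/2)x^2 + (27/4)x - 9/4
∇ (∇ + D) f = 24x^2 - 63x + 137/4

g(x) = 24x^2 - 63x + 137/4


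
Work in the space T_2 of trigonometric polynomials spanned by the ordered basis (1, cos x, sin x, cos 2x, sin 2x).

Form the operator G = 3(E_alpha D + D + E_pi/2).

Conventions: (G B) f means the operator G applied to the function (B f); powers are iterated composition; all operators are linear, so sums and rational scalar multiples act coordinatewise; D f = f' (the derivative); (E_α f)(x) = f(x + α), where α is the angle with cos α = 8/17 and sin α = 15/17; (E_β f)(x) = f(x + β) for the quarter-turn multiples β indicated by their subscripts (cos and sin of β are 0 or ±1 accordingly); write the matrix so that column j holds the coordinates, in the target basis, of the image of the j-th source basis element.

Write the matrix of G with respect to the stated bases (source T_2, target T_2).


the matrix is [[3, 0, 0, 0, 0]; [0, -45/17, 126/17, 0, 0]; [0, -126/17, -45/17, 0, 0]; [0, 0, 0, -2307/289, 768/289]; [0, 0, 0, -768/289, -2307/289]] (rows listed top to bottom)

image of 1: 3
image of cos x: -(45/17)cos x - (126/17)sin x
image of sin x: (126/17)cos x - (45/17)sin x
image of cos 2x: -(2307/289)cos 2x - (768/289)sin 2x
image of sin 2x: (768/289)cos 2x - (2307/289)sin 2x
each image's coordinates form column j of the matrix


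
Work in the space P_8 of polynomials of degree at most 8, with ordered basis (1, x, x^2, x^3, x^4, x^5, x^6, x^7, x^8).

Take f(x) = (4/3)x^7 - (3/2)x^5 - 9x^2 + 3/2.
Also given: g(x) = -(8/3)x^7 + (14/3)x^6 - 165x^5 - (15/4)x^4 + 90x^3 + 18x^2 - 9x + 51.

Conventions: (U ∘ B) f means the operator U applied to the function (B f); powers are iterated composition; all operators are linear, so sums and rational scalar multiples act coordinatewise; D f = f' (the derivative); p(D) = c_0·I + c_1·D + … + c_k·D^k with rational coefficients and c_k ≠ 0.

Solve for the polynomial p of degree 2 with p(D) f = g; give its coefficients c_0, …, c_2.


p(D) = -2·I + (1/2)·D − 3·D^2, i.e. c_0 = -2, c_1 = 1/2, c_2 = -3

D^0 f = (4/3)x^7 - (3/2)x^5 - 9x^2 + 3/2
D^1 f = (28/3)x^6 - (15/2)x^4 - 18x
D^2 f = 56x^5 - 30x^3 - 18
matching coefficients of g against c_0 f + c_1 Df + … from the top degree down determines the c_i
solution: c_0 = -2, c_1 = 1/2, c_2 = -3


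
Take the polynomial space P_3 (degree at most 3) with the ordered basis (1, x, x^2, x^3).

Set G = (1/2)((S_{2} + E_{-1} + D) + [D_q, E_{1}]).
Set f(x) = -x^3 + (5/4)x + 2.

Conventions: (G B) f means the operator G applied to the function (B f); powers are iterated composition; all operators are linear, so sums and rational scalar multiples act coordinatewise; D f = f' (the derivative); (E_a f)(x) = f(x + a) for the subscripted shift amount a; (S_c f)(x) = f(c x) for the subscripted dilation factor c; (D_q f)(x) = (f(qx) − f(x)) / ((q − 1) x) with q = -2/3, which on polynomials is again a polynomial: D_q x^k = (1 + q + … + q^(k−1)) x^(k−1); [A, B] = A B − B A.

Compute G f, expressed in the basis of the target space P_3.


g(x) = -(9/2)x^3 + (47/72)x + 25/18

S_{2} f = -8x^3 + (5/2)x + 2
E_{-1} f = -x^3 + 3x^2 - (7/4)x + 7/4
D f = -3x^2 + 5/4
(S_{2} + E_{-1} + D) f = -9x^3 + (3/4)x + 5
E_{1} f = -x^3 - 3x^2 - (7/4)x + 9/4
D_q E_{1} f = -(7/9)x^2 - x - 7/4
D_q f = -(7/9)x^2 + 5/4
E_{1} D_q f = -(7/9)x^2 - (14/9)x + 17/36
[D_q, E_{1}] f = (5/9)x - 20/9
((S_{2} + E_{-1} + D) + [D_q, E_{1}]) f = -9x^3 + (47/36)x + 25/9
((1/2)((S_{2} + E_{-1} + D) + [D_q, E_{1}])) f = -(9/2)x^3 + (47/72)x + 25/18


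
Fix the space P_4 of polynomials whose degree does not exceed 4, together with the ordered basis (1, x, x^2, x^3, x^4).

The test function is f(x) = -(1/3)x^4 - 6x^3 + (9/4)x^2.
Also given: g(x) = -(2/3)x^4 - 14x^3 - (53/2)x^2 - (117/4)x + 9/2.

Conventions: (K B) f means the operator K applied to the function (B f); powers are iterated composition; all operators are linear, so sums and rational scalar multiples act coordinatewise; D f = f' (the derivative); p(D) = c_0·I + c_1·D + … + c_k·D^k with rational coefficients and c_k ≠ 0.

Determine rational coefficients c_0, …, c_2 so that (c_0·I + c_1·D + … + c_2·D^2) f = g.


D^0 f = -(1/3)x^4 - 6x^3 + (9/4)x^2
D^1 f = -(4/3)x^3 - 18x^2 + (9/2)x
D^2 f = -4x^2 - 36x + 9/2
matching coefficients of g against c_0 f + c_1 Df + … from the top degree down determines the c_i
solution: c_0 = 2, c_1 = 3/2, c_2 = 1

c_0 = 2, c_1 = 3/2, c_2 = 1


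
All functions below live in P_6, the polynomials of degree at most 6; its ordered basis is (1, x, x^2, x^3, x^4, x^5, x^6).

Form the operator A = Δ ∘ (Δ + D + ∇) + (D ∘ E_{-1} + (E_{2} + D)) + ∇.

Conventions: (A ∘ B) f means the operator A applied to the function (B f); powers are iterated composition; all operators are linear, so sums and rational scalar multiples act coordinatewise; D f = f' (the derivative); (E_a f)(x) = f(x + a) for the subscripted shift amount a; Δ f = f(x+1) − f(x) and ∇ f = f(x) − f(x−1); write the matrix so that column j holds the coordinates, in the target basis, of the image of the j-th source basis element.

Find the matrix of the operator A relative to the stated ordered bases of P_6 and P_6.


image of 1: 1
image of x: x + 5
image of x^2: x^2 + 10x + 7
image of x^3: x^3 + 15x^2 + 21x + 21
image of x^4: x^4 + 20x^3 + 42x^2 + 84x + 31
image of x^5: x^5 + 25x^4 + 70x^3 + 210x^2 + 155x + 73
image of x^6: x^6 + 30x^5 + 105x^4 + 420x^3 + 465x^2 + 438x + 127
each image's coordinates form column j of the matrix

the matrix is [[1, 5, 7, 21, 31, 73, 127]; [0, 1, 10, 21, 84, 155, 438]; [0, 0, 1, 15, 42, 210, 465]; [0, 0, 0, 1, 20, 70, 420]; [0, 0, 0, 0, 1, 25, 105]; [0, 0, 0, 0, 0, 1, 30]; [0, 0, 0, 0, 0, 0, 1]] (rows listed top to bottom)
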